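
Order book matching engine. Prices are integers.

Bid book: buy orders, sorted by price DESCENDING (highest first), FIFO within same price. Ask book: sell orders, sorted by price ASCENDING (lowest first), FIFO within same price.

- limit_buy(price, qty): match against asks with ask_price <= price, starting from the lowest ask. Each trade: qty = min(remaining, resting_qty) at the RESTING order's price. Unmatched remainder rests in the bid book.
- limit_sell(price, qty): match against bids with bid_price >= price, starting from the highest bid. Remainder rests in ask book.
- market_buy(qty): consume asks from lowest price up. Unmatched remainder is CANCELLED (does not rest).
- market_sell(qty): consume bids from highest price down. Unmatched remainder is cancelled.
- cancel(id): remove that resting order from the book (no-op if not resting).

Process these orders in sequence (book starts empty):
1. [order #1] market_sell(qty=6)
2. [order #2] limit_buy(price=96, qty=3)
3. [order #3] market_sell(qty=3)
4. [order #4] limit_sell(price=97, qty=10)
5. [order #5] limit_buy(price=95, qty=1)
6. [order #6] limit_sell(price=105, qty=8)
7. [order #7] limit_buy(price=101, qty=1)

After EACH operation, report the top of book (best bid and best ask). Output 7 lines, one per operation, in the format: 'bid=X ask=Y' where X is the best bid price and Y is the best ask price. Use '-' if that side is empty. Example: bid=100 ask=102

Answer: bid=- ask=-
bid=96 ask=-
bid=- ask=-
bid=- ask=97
bid=95 ask=97
bid=95 ask=97
bid=95 ask=97

Derivation:
After op 1 [order #1] market_sell(qty=6): fills=none; bids=[-] asks=[-]
After op 2 [order #2] limit_buy(price=96, qty=3): fills=none; bids=[#2:3@96] asks=[-]
After op 3 [order #3] market_sell(qty=3): fills=#2x#3:3@96; bids=[-] asks=[-]
After op 4 [order #4] limit_sell(price=97, qty=10): fills=none; bids=[-] asks=[#4:10@97]
After op 5 [order #5] limit_buy(price=95, qty=1): fills=none; bids=[#5:1@95] asks=[#4:10@97]
After op 6 [order #6] limit_sell(price=105, qty=8): fills=none; bids=[#5:1@95] asks=[#4:10@97 #6:8@105]
After op 7 [order #7] limit_buy(price=101, qty=1): fills=#7x#4:1@97; bids=[#5:1@95] asks=[#4:9@97 #6:8@105]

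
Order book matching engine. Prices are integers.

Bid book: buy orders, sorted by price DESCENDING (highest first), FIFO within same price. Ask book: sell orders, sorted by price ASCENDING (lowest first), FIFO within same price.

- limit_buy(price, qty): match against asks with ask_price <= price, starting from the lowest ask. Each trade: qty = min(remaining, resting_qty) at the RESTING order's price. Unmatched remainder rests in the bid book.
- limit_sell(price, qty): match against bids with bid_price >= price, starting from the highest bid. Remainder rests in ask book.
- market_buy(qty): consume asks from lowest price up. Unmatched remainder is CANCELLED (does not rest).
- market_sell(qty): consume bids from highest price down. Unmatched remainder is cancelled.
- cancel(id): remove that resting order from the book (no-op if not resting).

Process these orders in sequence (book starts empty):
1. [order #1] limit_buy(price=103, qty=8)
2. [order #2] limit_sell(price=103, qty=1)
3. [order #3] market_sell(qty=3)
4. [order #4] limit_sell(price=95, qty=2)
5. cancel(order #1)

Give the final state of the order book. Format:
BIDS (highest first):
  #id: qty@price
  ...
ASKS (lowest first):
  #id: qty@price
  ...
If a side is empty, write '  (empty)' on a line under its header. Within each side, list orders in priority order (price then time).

Answer: BIDS (highest first):
  (empty)
ASKS (lowest first):
  (empty)

Derivation:
After op 1 [order #1] limit_buy(price=103, qty=8): fills=none; bids=[#1:8@103] asks=[-]
After op 2 [order #2] limit_sell(price=103, qty=1): fills=#1x#2:1@103; bids=[#1:7@103] asks=[-]
After op 3 [order #3] market_sell(qty=3): fills=#1x#3:3@103; bids=[#1:4@103] asks=[-]
After op 4 [order #4] limit_sell(price=95, qty=2): fills=#1x#4:2@103; bids=[#1:2@103] asks=[-]
After op 5 cancel(order #1): fills=none; bids=[-] asks=[-]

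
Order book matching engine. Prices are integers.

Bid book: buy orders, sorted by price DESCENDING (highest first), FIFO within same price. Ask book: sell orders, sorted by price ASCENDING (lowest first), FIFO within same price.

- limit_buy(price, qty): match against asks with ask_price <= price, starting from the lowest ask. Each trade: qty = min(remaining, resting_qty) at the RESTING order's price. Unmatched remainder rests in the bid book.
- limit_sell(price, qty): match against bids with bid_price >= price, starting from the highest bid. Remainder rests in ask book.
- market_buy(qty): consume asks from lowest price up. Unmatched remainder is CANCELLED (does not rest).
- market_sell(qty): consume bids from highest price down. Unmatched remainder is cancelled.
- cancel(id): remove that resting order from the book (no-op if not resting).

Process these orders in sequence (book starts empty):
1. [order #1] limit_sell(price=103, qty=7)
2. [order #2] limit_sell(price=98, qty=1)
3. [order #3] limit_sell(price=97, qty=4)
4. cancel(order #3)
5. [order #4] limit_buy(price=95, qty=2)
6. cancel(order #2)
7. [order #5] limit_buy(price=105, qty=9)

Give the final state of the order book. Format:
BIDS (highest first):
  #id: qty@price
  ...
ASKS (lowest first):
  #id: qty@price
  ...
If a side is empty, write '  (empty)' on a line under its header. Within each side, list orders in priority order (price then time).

After op 1 [order #1] limit_sell(price=103, qty=7): fills=none; bids=[-] asks=[#1:7@103]
After op 2 [order #2] limit_sell(price=98, qty=1): fills=none; bids=[-] asks=[#2:1@98 #1:7@103]
After op 3 [order #3] limit_sell(price=97, qty=4): fills=none; bids=[-] asks=[#3:4@97 #2:1@98 #1:7@103]
After op 4 cancel(order #3): fills=none; bids=[-] asks=[#2:1@98 #1:7@103]
After op 5 [order #4] limit_buy(price=95, qty=2): fills=none; bids=[#4:2@95] asks=[#2:1@98 #1:7@103]
After op 6 cancel(order #2): fills=none; bids=[#4:2@95] asks=[#1:7@103]
After op 7 [order #5] limit_buy(price=105, qty=9): fills=#5x#1:7@103; bids=[#5:2@105 #4:2@95] asks=[-]

Answer: BIDS (highest first):
  #5: 2@105
  #4: 2@95
ASKS (lowest first):
  (empty)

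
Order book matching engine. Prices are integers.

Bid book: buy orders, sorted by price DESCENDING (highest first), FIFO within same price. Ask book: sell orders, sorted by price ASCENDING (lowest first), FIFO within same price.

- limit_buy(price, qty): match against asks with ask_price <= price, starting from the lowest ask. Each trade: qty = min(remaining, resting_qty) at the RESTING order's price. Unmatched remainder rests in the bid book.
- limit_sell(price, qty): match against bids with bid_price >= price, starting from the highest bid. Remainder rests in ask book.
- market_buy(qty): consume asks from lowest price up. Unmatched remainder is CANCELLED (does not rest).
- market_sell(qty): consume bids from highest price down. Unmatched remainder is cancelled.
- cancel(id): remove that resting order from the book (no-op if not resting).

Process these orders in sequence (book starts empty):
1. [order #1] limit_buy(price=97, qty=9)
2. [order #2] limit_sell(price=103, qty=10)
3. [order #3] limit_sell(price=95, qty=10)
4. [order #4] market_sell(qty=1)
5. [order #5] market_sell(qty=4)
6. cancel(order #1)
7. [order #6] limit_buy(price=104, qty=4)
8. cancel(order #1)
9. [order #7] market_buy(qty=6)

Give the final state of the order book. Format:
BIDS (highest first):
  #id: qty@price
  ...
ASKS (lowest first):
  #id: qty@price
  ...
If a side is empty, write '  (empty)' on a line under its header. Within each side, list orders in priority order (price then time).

After op 1 [order #1] limit_buy(price=97, qty=9): fills=none; bids=[#1:9@97] asks=[-]
After op 2 [order #2] limit_sell(price=103, qty=10): fills=none; bids=[#1:9@97] asks=[#2:10@103]
After op 3 [order #3] limit_sell(price=95, qty=10): fills=#1x#3:9@97; bids=[-] asks=[#3:1@95 #2:10@103]
After op 4 [order #4] market_sell(qty=1): fills=none; bids=[-] asks=[#3:1@95 #2:10@103]
After op 5 [order #5] market_sell(qty=4): fills=none; bids=[-] asks=[#3:1@95 #2:10@103]
After op 6 cancel(order #1): fills=none; bids=[-] asks=[#3:1@95 #2:10@103]
After op 7 [order #6] limit_buy(price=104, qty=4): fills=#6x#3:1@95 #6x#2:3@103; bids=[-] asks=[#2:7@103]
After op 8 cancel(order #1): fills=none; bids=[-] asks=[#2:7@103]
After op 9 [order #7] market_buy(qty=6): fills=#7x#2:6@103; bids=[-] asks=[#2:1@103]

Answer: BIDS (highest first):
  (empty)
ASKS (lowest first):
  #2: 1@103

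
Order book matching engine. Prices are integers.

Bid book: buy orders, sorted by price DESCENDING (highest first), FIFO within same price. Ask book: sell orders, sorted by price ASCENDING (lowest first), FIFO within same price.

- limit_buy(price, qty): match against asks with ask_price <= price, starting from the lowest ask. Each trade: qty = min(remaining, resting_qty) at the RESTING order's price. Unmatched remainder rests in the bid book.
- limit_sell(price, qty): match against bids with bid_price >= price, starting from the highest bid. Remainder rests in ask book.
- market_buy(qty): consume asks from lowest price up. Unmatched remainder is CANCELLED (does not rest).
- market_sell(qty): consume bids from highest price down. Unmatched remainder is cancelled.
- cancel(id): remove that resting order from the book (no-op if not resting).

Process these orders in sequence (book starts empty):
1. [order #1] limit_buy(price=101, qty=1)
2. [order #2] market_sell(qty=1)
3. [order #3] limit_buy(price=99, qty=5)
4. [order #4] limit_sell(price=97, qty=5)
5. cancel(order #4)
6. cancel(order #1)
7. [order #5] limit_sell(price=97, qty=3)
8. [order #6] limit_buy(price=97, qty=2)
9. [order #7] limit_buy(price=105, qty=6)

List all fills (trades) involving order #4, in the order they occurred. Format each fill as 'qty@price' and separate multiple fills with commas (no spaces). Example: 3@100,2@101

After op 1 [order #1] limit_buy(price=101, qty=1): fills=none; bids=[#1:1@101] asks=[-]
After op 2 [order #2] market_sell(qty=1): fills=#1x#2:1@101; bids=[-] asks=[-]
After op 3 [order #3] limit_buy(price=99, qty=5): fills=none; bids=[#3:5@99] asks=[-]
After op 4 [order #4] limit_sell(price=97, qty=5): fills=#3x#4:5@99; bids=[-] asks=[-]
After op 5 cancel(order #4): fills=none; bids=[-] asks=[-]
After op 6 cancel(order #1): fills=none; bids=[-] asks=[-]
After op 7 [order #5] limit_sell(price=97, qty=3): fills=none; bids=[-] asks=[#5:3@97]
After op 8 [order #6] limit_buy(price=97, qty=2): fills=#6x#5:2@97; bids=[-] asks=[#5:1@97]
After op 9 [order #7] limit_buy(price=105, qty=6): fills=#7x#5:1@97; bids=[#7:5@105] asks=[-]

Answer: 5@99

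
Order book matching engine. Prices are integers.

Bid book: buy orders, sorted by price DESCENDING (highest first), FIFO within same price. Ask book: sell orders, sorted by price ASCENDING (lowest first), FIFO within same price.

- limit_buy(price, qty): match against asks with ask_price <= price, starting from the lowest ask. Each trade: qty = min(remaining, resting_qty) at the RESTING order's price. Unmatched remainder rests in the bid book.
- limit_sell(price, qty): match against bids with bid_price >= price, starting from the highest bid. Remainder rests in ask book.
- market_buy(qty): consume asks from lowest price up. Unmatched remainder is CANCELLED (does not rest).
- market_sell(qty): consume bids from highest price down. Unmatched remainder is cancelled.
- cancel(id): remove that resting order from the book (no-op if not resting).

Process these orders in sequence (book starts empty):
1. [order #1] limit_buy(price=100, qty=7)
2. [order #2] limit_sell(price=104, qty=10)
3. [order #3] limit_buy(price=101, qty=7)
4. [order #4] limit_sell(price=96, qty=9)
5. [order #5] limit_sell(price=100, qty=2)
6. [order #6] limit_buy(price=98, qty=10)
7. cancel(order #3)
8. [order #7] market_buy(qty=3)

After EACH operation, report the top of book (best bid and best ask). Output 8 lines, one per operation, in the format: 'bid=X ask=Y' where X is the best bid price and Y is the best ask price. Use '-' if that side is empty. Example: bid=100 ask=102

After op 1 [order #1] limit_buy(price=100, qty=7): fills=none; bids=[#1:7@100] asks=[-]
After op 2 [order #2] limit_sell(price=104, qty=10): fills=none; bids=[#1:7@100] asks=[#2:10@104]
After op 3 [order #3] limit_buy(price=101, qty=7): fills=none; bids=[#3:7@101 #1:7@100] asks=[#2:10@104]
After op 4 [order #4] limit_sell(price=96, qty=9): fills=#3x#4:7@101 #1x#4:2@100; bids=[#1:5@100] asks=[#2:10@104]
After op 5 [order #5] limit_sell(price=100, qty=2): fills=#1x#5:2@100; bids=[#1:3@100] asks=[#2:10@104]
After op 6 [order #6] limit_buy(price=98, qty=10): fills=none; bids=[#1:3@100 #6:10@98] asks=[#2:10@104]
After op 7 cancel(order #3): fills=none; bids=[#1:3@100 #6:10@98] asks=[#2:10@104]
After op 8 [order #7] market_buy(qty=3): fills=#7x#2:3@104; bids=[#1:3@100 #6:10@98] asks=[#2:7@104]

Answer: bid=100 ask=-
bid=100 ask=104
bid=101 ask=104
bid=100 ask=104
bid=100 ask=104
bid=100 ask=104
bid=100 ask=104
bid=100 ask=104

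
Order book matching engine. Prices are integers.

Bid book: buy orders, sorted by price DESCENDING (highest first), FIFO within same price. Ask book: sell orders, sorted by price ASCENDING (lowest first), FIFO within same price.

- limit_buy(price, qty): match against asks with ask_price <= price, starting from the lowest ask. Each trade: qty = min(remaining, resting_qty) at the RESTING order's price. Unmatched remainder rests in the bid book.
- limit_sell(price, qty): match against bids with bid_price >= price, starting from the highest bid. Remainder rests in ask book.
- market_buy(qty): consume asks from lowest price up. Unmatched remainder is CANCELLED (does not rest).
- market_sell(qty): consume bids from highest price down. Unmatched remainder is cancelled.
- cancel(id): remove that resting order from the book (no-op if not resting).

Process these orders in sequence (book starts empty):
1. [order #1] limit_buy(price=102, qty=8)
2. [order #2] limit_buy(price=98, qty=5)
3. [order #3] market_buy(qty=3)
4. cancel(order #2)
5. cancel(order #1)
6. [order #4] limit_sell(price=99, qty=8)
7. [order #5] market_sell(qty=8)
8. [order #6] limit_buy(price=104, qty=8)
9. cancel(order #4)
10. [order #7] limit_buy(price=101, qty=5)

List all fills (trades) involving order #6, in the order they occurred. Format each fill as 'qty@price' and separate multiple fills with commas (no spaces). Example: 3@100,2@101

After op 1 [order #1] limit_buy(price=102, qty=8): fills=none; bids=[#1:8@102] asks=[-]
After op 2 [order #2] limit_buy(price=98, qty=5): fills=none; bids=[#1:8@102 #2:5@98] asks=[-]
After op 3 [order #3] market_buy(qty=3): fills=none; bids=[#1:8@102 #2:5@98] asks=[-]
After op 4 cancel(order #2): fills=none; bids=[#1:8@102] asks=[-]
After op 5 cancel(order #1): fills=none; bids=[-] asks=[-]
After op 6 [order #4] limit_sell(price=99, qty=8): fills=none; bids=[-] asks=[#4:8@99]
After op 7 [order #5] market_sell(qty=8): fills=none; bids=[-] asks=[#4:8@99]
After op 8 [order #6] limit_buy(price=104, qty=8): fills=#6x#4:8@99; bids=[-] asks=[-]
After op 9 cancel(order #4): fills=none; bids=[-] asks=[-]
After op 10 [order #7] limit_buy(price=101, qty=5): fills=none; bids=[#7:5@101] asks=[-]

Answer: 8@99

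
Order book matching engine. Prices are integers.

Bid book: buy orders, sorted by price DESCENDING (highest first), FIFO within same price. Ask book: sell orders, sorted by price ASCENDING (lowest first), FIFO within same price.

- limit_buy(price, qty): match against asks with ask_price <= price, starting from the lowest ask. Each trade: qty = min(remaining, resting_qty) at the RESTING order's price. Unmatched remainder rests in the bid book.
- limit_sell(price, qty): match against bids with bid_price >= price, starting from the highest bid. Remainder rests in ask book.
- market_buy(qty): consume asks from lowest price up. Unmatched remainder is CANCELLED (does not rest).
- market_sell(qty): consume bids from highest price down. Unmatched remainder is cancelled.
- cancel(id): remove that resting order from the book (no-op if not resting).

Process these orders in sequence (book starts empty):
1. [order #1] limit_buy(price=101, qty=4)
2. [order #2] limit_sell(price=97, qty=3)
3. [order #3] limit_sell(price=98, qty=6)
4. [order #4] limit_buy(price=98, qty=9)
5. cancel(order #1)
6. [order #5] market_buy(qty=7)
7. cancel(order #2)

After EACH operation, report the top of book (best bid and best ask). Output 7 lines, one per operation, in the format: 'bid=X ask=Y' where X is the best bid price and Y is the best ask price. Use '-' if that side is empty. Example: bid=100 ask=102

After op 1 [order #1] limit_buy(price=101, qty=4): fills=none; bids=[#1:4@101] asks=[-]
After op 2 [order #2] limit_sell(price=97, qty=3): fills=#1x#2:3@101; bids=[#1:1@101] asks=[-]
After op 3 [order #3] limit_sell(price=98, qty=6): fills=#1x#3:1@101; bids=[-] asks=[#3:5@98]
After op 4 [order #4] limit_buy(price=98, qty=9): fills=#4x#3:5@98; bids=[#4:4@98] asks=[-]
After op 5 cancel(order #1): fills=none; bids=[#4:4@98] asks=[-]
After op 6 [order #5] market_buy(qty=7): fills=none; bids=[#4:4@98] asks=[-]
After op 7 cancel(order #2): fills=none; bids=[#4:4@98] asks=[-]

Answer: bid=101 ask=-
bid=101 ask=-
bid=- ask=98
bid=98 ask=-
bid=98 ask=-
bid=98 ask=-
bid=98 ask=-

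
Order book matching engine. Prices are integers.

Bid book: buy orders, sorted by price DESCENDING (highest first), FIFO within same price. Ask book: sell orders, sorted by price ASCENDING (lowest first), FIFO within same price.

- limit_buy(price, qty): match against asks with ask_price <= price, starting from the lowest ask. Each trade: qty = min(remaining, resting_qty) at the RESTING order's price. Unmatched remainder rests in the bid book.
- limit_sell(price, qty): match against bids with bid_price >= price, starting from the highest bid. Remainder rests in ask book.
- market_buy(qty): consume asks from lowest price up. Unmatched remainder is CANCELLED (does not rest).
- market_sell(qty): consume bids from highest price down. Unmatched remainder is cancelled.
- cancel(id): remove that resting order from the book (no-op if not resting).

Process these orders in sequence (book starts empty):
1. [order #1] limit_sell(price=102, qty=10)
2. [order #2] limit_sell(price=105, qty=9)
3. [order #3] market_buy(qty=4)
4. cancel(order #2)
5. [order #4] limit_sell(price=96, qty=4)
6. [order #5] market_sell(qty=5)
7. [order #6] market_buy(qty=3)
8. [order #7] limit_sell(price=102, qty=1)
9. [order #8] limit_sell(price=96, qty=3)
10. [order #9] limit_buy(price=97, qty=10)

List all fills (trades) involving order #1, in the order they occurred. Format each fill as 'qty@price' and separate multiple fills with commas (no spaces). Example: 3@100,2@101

Answer: 4@102

Derivation:
After op 1 [order #1] limit_sell(price=102, qty=10): fills=none; bids=[-] asks=[#1:10@102]
After op 2 [order #2] limit_sell(price=105, qty=9): fills=none; bids=[-] asks=[#1:10@102 #2:9@105]
After op 3 [order #3] market_buy(qty=4): fills=#3x#1:4@102; bids=[-] asks=[#1:6@102 #2:9@105]
After op 4 cancel(order #2): fills=none; bids=[-] asks=[#1:6@102]
After op 5 [order #4] limit_sell(price=96, qty=4): fills=none; bids=[-] asks=[#4:4@96 #1:6@102]
After op 6 [order #5] market_sell(qty=5): fills=none; bids=[-] asks=[#4:4@96 #1:6@102]
After op 7 [order #6] market_buy(qty=3): fills=#6x#4:3@96; bids=[-] asks=[#4:1@96 #1:6@102]
After op 8 [order #7] limit_sell(price=102, qty=1): fills=none; bids=[-] asks=[#4:1@96 #1:6@102 #7:1@102]
After op 9 [order #8] limit_sell(price=96, qty=3): fills=none; bids=[-] asks=[#4:1@96 #8:3@96 #1:6@102 #7:1@102]
After op 10 [order #9] limit_buy(price=97, qty=10): fills=#9x#4:1@96 #9x#8:3@96; bids=[#9:6@97] asks=[#1:6@102 #7:1@102]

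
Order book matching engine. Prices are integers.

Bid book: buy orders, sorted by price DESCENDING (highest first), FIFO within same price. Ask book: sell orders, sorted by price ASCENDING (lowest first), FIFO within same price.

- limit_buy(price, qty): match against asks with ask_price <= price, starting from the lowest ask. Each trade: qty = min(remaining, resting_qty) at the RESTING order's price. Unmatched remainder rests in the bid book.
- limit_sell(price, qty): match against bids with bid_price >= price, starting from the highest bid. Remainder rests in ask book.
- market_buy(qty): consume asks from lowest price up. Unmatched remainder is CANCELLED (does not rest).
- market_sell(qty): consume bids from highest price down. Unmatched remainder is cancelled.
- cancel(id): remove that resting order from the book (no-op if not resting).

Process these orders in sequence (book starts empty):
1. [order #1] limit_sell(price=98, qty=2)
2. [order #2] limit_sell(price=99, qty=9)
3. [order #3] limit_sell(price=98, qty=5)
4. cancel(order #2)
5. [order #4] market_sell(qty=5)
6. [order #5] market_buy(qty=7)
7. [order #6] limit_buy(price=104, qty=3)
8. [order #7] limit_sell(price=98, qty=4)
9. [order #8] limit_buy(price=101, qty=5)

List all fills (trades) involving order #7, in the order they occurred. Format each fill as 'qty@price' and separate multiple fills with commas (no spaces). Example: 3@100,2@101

Answer: 3@104,1@98

Derivation:
After op 1 [order #1] limit_sell(price=98, qty=2): fills=none; bids=[-] asks=[#1:2@98]
After op 2 [order #2] limit_sell(price=99, qty=9): fills=none; bids=[-] asks=[#1:2@98 #2:9@99]
After op 3 [order #3] limit_sell(price=98, qty=5): fills=none; bids=[-] asks=[#1:2@98 #3:5@98 #2:9@99]
After op 4 cancel(order #2): fills=none; bids=[-] asks=[#1:2@98 #3:5@98]
After op 5 [order #4] market_sell(qty=5): fills=none; bids=[-] asks=[#1:2@98 #3:5@98]
After op 6 [order #5] market_buy(qty=7): fills=#5x#1:2@98 #5x#3:5@98; bids=[-] asks=[-]
After op 7 [order #6] limit_buy(price=104, qty=3): fills=none; bids=[#6:3@104] asks=[-]
After op 8 [order #7] limit_sell(price=98, qty=4): fills=#6x#7:3@104; bids=[-] asks=[#7:1@98]
After op 9 [order #8] limit_buy(price=101, qty=5): fills=#8x#7:1@98; bids=[#8:4@101] asks=[-]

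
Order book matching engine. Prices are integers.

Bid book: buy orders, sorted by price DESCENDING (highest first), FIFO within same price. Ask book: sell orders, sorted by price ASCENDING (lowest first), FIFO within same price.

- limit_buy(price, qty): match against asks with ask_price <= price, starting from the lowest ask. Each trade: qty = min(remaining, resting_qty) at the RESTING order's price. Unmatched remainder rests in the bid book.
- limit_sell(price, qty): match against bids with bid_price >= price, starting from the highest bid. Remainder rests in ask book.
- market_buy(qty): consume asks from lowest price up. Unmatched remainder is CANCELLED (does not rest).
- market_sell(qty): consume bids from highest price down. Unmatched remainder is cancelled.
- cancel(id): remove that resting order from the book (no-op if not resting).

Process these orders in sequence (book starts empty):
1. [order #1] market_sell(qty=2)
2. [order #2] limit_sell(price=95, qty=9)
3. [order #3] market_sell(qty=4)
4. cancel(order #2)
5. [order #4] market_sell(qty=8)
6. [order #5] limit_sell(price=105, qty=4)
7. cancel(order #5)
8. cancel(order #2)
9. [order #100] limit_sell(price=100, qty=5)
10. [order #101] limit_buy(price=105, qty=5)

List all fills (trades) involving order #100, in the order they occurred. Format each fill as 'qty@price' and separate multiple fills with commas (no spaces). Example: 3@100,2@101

Answer: 5@100

Derivation:
After op 1 [order #1] market_sell(qty=2): fills=none; bids=[-] asks=[-]
After op 2 [order #2] limit_sell(price=95, qty=9): fills=none; bids=[-] asks=[#2:9@95]
After op 3 [order #3] market_sell(qty=4): fills=none; bids=[-] asks=[#2:9@95]
After op 4 cancel(order #2): fills=none; bids=[-] asks=[-]
After op 5 [order #4] market_sell(qty=8): fills=none; bids=[-] asks=[-]
After op 6 [order #5] limit_sell(price=105, qty=4): fills=none; bids=[-] asks=[#5:4@105]
After op 7 cancel(order #5): fills=none; bids=[-] asks=[-]
After op 8 cancel(order #2): fills=none; bids=[-] asks=[-]
After op 9 [order #100] limit_sell(price=100, qty=5): fills=none; bids=[-] asks=[#100:5@100]
After op 10 [order #101] limit_buy(price=105, qty=5): fills=#101x#100:5@100; bids=[-] asks=[-]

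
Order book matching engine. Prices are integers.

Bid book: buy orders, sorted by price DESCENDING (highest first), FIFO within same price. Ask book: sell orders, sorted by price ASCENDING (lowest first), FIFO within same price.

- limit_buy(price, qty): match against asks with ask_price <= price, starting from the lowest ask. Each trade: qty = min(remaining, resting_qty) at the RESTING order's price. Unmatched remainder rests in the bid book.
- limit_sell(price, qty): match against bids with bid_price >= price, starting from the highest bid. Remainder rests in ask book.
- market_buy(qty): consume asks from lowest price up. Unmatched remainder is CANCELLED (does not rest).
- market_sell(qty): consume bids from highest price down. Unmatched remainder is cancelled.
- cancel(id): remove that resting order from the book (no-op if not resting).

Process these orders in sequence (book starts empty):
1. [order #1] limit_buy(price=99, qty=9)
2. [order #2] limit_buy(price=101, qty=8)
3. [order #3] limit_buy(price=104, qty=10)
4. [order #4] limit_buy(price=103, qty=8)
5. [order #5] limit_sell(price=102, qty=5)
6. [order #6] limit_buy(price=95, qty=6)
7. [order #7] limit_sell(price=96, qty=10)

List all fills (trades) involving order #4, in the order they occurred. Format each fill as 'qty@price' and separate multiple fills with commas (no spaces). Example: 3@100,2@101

After op 1 [order #1] limit_buy(price=99, qty=9): fills=none; bids=[#1:9@99] asks=[-]
After op 2 [order #2] limit_buy(price=101, qty=8): fills=none; bids=[#2:8@101 #1:9@99] asks=[-]
After op 3 [order #3] limit_buy(price=104, qty=10): fills=none; bids=[#3:10@104 #2:8@101 #1:9@99] asks=[-]
After op 4 [order #4] limit_buy(price=103, qty=8): fills=none; bids=[#3:10@104 #4:8@103 #2:8@101 #1:9@99] asks=[-]
After op 5 [order #5] limit_sell(price=102, qty=5): fills=#3x#5:5@104; bids=[#3:5@104 #4:8@103 #2:8@101 #1:9@99] asks=[-]
After op 6 [order #6] limit_buy(price=95, qty=6): fills=none; bids=[#3:5@104 #4:8@103 #2:8@101 #1:9@99 #6:6@95] asks=[-]
After op 7 [order #7] limit_sell(price=96, qty=10): fills=#3x#7:5@104 #4x#7:5@103; bids=[#4:3@103 #2:8@101 #1:9@99 #6:6@95] asks=[-]

Answer: 5@103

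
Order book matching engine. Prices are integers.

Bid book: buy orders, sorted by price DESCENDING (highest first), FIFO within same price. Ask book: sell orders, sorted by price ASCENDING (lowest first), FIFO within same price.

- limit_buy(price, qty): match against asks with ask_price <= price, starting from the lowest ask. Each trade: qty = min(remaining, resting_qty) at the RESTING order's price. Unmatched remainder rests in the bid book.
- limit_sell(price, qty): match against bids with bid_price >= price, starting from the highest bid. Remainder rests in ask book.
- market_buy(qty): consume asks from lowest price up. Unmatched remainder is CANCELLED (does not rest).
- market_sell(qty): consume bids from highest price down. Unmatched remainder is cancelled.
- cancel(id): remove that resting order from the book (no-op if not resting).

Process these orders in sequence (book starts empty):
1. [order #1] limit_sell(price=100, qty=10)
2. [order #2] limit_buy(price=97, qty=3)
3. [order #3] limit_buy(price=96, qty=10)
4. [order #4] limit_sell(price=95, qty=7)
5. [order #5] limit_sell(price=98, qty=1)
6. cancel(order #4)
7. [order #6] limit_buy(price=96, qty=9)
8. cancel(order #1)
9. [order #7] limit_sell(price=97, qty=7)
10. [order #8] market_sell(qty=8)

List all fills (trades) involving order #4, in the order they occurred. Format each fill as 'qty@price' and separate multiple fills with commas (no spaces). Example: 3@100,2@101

Answer: 3@97,4@96

Derivation:
After op 1 [order #1] limit_sell(price=100, qty=10): fills=none; bids=[-] asks=[#1:10@100]
After op 2 [order #2] limit_buy(price=97, qty=3): fills=none; bids=[#2:3@97] asks=[#1:10@100]
After op 3 [order #3] limit_buy(price=96, qty=10): fills=none; bids=[#2:3@97 #3:10@96] asks=[#1:10@100]
After op 4 [order #4] limit_sell(price=95, qty=7): fills=#2x#4:3@97 #3x#4:4@96; bids=[#3:6@96] asks=[#1:10@100]
After op 5 [order #5] limit_sell(price=98, qty=1): fills=none; bids=[#3:6@96] asks=[#5:1@98 #1:10@100]
After op 6 cancel(order #4): fills=none; bids=[#3:6@96] asks=[#5:1@98 #1:10@100]
After op 7 [order #6] limit_buy(price=96, qty=9): fills=none; bids=[#3:6@96 #6:9@96] asks=[#5:1@98 #1:10@100]
After op 8 cancel(order #1): fills=none; bids=[#3:6@96 #6:9@96] asks=[#5:1@98]
After op 9 [order #7] limit_sell(price=97, qty=7): fills=none; bids=[#3:6@96 #6:9@96] asks=[#7:7@97 #5:1@98]
After op 10 [order #8] market_sell(qty=8): fills=#3x#8:6@96 #6x#8:2@96; bids=[#6:7@96] asks=[#7:7@97 #5:1@98]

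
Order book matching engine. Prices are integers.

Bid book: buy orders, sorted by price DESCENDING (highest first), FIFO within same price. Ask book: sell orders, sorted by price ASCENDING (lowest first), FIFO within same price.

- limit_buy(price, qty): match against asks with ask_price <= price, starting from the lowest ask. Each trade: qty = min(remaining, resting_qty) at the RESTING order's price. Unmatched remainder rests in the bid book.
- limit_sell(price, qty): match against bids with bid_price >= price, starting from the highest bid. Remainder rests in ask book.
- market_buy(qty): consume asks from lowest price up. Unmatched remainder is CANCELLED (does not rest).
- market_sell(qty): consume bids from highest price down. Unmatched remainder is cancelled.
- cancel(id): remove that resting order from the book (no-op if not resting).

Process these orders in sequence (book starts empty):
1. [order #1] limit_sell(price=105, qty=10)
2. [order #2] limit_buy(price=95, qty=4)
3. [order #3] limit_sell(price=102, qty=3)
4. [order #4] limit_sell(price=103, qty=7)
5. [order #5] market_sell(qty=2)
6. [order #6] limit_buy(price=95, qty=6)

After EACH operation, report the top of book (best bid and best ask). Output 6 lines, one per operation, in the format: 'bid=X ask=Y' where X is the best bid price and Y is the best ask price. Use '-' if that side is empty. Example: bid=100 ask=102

After op 1 [order #1] limit_sell(price=105, qty=10): fills=none; bids=[-] asks=[#1:10@105]
After op 2 [order #2] limit_buy(price=95, qty=4): fills=none; bids=[#2:4@95] asks=[#1:10@105]
After op 3 [order #3] limit_sell(price=102, qty=3): fills=none; bids=[#2:4@95] asks=[#3:3@102 #1:10@105]
After op 4 [order #4] limit_sell(price=103, qty=7): fills=none; bids=[#2:4@95] asks=[#3:3@102 #4:7@103 #1:10@105]
After op 5 [order #5] market_sell(qty=2): fills=#2x#5:2@95; bids=[#2:2@95] asks=[#3:3@102 #4:7@103 #1:10@105]
After op 6 [order #6] limit_buy(price=95, qty=6): fills=none; bids=[#2:2@95 #6:6@95] asks=[#3:3@102 #4:7@103 #1:10@105]

Answer: bid=- ask=105
bid=95 ask=105
bid=95 ask=102
bid=95 ask=102
bid=95 ask=102
bid=95 ask=102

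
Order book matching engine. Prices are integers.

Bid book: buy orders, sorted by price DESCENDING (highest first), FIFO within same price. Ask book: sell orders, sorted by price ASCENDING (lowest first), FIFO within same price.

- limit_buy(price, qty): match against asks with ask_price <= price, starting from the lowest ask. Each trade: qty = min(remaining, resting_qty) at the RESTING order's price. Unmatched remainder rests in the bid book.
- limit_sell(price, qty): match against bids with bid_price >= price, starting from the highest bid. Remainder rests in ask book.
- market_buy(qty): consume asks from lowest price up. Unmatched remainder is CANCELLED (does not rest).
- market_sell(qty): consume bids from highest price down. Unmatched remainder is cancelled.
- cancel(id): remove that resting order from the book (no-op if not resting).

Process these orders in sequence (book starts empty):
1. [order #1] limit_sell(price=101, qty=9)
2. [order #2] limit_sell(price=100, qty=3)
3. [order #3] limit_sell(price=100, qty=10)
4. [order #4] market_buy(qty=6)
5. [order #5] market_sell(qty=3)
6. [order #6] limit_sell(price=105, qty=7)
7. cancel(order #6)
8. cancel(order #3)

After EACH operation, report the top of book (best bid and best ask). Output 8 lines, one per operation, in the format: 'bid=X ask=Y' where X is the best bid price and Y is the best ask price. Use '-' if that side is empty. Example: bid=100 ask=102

Answer: bid=- ask=101
bid=- ask=100
bid=- ask=100
bid=- ask=100
bid=- ask=100
bid=- ask=100
bid=- ask=100
bid=- ask=101

Derivation:
After op 1 [order #1] limit_sell(price=101, qty=9): fills=none; bids=[-] asks=[#1:9@101]
After op 2 [order #2] limit_sell(price=100, qty=3): fills=none; bids=[-] asks=[#2:3@100 #1:9@101]
After op 3 [order #3] limit_sell(price=100, qty=10): fills=none; bids=[-] asks=[#2:3@100 #3:10@100 #1:9@101]
After op 4 [order #4] market_buy(qty=6): fills=#4x#2:3@100 #4x#3:3@100; bids=[-] asks=[#3:7@100 #1:9@101]
After op 5 [order #5] market_sell(qty=3): fills=none; bids=[-] asks=[#3:7@100 #1:9@101]
After op 6 [order #6] limit_sell(price=105, qty=7): fills=none; bids=[-] asks=[#3:7@100 #1:9@101 #6:7@105]
After op 7 cancel(order #6): fills=none; bids=[-] asks=[#3:7@100 #1:9@101]
After op 8 cancel(order #3): fills=none; bids=[-] asks=[#1:9@101]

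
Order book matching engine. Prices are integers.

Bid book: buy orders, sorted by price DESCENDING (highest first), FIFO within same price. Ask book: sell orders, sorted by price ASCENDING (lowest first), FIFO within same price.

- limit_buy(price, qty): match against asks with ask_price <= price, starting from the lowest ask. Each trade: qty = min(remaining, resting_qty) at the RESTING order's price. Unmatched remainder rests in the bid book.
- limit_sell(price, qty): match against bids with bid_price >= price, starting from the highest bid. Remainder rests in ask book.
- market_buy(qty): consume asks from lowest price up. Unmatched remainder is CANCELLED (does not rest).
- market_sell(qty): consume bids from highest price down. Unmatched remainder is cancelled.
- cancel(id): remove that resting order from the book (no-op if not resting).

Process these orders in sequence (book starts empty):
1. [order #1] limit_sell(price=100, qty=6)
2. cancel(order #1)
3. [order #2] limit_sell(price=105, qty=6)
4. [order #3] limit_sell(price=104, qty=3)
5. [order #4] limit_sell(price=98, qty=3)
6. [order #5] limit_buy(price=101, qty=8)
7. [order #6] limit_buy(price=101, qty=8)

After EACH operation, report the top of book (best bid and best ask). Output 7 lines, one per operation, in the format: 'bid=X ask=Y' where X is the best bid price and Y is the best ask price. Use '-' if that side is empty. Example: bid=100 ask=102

After op 1 [order #1] limit_sell(price=100, qty=6): fills=none; bids=[-] asks=[#1:6@100]
After op 2 cancel(order #1): fills=none; bids=[-] asks=[-]
After op 3 [order #2] limit_sell(price=105, qty=6): fills=none; bids=[-] asks=[#2:6@105]
After op 4 [order #3] limit_sell(price=104, qty=3): fills=none; bids=[-] asks=[#3:3@104 #2:6@105]
After op 5 [order #4] limit_sell(price=98, qty=3): fills=none; bids=[-] asks=[#4:3@98 #3:3@104 #2:6@105]
After op 6 [order #5] limit_buy(price=101, qty=8): fills=#5x#4:3@98; bids=[#5:5@101] asks=[#3:3@104 #2:6@105]
After op 7 [order #6] limit_buy(price=101, qty=8): fills=none; bids=[#5:5@101 #6:8@101] asks=[#3:3@104 #2:6@105]

Answer: bid=- ask=100
bid=- ask=-
bid=- ask=105
bid=- ask=104
bid=- ask=98
bid=101 ask=104
bid=101 ask=104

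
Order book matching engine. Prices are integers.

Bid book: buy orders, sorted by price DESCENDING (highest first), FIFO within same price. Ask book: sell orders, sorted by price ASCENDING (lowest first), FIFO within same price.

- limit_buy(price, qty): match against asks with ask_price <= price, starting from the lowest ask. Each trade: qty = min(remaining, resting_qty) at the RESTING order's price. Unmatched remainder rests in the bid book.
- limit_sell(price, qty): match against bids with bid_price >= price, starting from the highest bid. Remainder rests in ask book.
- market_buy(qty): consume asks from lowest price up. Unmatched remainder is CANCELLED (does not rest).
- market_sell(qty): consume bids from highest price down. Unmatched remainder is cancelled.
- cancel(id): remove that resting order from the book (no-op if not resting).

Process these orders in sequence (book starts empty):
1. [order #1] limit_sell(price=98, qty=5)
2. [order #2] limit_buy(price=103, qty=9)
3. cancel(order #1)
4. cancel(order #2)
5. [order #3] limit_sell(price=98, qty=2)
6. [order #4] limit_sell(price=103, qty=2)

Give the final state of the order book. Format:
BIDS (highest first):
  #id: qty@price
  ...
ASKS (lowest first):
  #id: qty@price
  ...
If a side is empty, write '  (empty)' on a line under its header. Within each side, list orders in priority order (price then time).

Answer: BIDS (highest first):
  (empty)
ASKS (lowest first):
  #3: 2@98
  #4: 2@103

Derivation:
After op 1 [order #1] limit_sell(price=98, qty=5): fills=none; bids=[-] asks=[#1:5@98]
After op 2 [order #2] limit_buy(price=103, qty=9): fills=#2x#1:5@98; bids=[#2:4@103] asks=[-]
After op 3 cancel(order #1): fills=none; bids=[#2:4@103] asks=[-]
After op 4 cancel(order #2): fills=none; bids=[-] asks=[-]
After op 5 [order #3] limit_sell(price=98, qty=2): fills=none; bids=[-] asks=[#3:2@98]
After op 6 [order #4] limit_sell(price=103, qty=2): fills=none; bids=[-] asks=[#3:2@98 #4:2@103]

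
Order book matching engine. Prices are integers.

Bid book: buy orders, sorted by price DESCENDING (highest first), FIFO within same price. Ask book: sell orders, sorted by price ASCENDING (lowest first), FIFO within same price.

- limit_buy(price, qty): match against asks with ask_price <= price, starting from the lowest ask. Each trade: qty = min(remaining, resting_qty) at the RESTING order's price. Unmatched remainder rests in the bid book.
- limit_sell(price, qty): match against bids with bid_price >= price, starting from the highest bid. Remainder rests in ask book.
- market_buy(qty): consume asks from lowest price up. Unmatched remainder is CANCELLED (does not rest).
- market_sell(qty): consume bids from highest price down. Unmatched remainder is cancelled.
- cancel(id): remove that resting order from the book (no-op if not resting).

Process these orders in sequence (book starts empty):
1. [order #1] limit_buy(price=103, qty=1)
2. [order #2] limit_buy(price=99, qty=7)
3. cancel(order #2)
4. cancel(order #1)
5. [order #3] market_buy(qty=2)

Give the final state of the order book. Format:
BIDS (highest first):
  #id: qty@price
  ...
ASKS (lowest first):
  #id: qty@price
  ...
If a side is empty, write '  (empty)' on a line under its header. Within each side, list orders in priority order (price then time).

Answer: BIDS (highest first):
  (empty)
ASKS (lowest first):
  (empty)

Derivation:
After op 1 [order #1] limit_buy(price=103, qty=1): fills=none; bids=[#1:1@103] asks=[-]
After op 2 [order #2] limit_buy(price=99, qty=7): fills=none; bids=[#1:1@103 #2:7@99] asks=[-]
After op 3 cancel(order #2): fills=none; bids=[#1:1@103] asks=[-]
After op 4 cancel(order #1): fills=none; bids=[-] asks=[-]
After op 5 [order #3] market_buy(qty=2): fills=none; bids=[-] asks=[-]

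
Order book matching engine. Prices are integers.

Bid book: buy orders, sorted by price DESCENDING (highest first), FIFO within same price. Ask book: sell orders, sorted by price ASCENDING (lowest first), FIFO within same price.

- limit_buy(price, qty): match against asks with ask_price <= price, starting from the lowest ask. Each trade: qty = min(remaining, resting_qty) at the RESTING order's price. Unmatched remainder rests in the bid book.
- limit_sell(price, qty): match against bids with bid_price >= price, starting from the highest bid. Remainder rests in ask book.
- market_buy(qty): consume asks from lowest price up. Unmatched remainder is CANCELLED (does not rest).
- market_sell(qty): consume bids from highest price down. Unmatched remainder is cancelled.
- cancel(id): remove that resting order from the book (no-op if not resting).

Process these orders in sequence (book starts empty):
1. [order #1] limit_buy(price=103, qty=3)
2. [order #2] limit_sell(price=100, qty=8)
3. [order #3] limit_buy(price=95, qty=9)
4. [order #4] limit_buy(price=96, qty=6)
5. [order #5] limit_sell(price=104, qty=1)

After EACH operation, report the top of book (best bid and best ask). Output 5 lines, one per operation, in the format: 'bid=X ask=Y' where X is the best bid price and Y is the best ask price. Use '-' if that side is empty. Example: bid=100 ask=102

After op 1 [order #1] limit_buy(price=103, qty=3): fills=none; bids=[#1:3@103] asks=[-]
After op 2 [order #2] limit_sell(price=100, qty=8): fills=#1x#2:3@103; bids=[-] asks=[#2:5@100]
After op 3 [order #3] limit_buy(price=95, qty=9): fills=none; bids=[#3:9@95] asks=[#2:5@100]
After op 4 [order #4] limit_buy(price=96, qty=6): fills=none; bids=[#4:6@96 #3:9@95] asks=[#2:5@100]
After op 5 [order #5] limit_sell(price=104, qty=1): fills=none; bids=[#4:6@96 #3:9@95] asks=[#2:5@100 #5:1@104]

Answer: bid=103 ask=-
bid=- ask=100
bid=95 ask=100
bid=96 ask=100
bid=96 ask=100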